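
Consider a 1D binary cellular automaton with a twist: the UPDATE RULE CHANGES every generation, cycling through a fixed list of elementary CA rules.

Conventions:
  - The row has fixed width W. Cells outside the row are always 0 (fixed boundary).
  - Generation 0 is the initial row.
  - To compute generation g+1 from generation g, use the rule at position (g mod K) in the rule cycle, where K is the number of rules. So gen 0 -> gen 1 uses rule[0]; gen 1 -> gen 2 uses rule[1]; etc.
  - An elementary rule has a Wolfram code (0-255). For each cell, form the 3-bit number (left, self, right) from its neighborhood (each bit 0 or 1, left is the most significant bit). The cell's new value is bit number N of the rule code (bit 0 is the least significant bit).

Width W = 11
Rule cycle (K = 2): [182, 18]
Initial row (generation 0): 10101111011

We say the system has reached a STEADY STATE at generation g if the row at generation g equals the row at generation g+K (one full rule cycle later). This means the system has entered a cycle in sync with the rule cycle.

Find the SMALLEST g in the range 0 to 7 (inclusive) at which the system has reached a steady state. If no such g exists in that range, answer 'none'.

Answer: none

Derivation:
Gen 0: 10101111011
Gen 1 (rule 182): 11110110100
Gen 2 (rule 18): 00000000010
Gen 3 (rule 182): 00000000111
Gen 4 (rule 18): 00000001000
Gen 5 (rule 182): 00000011100
Gen 6 (rule 18): 00000100010
Gen 7 (rule 182): 00001110111
Gen 8 (rule 18): 00010000000
Gen 9 (rule 182): 00111000000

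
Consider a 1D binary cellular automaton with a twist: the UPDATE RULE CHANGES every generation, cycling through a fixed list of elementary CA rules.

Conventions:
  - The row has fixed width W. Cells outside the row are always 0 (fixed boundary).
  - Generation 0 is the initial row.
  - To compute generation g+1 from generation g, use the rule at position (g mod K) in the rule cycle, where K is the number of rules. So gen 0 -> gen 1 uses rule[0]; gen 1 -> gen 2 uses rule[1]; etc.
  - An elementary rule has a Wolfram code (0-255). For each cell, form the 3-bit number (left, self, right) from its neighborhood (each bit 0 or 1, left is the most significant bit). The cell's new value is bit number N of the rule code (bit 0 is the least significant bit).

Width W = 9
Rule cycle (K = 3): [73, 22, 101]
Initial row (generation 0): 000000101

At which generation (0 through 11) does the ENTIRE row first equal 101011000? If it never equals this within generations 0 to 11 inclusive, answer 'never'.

Gen 0: 000000101
Gen 1 (rule 73): 111110000
Gen 2 (rule 22): 000001000
Gen 3 (rule 101): 111101011
Gen 4 (rule 73): 100100011
Gen 5 (rule 22): 111110100
Gen 6 (rule 101): 000011101
Gen 7 (rule 73): 111010100
Gen 8 (rule 22): 000010110
Gen 9 (rule 101): 111011010
Gen 10 (rule 73): 101011000
Gen 11 (rule 22): 101000100

Answer: 10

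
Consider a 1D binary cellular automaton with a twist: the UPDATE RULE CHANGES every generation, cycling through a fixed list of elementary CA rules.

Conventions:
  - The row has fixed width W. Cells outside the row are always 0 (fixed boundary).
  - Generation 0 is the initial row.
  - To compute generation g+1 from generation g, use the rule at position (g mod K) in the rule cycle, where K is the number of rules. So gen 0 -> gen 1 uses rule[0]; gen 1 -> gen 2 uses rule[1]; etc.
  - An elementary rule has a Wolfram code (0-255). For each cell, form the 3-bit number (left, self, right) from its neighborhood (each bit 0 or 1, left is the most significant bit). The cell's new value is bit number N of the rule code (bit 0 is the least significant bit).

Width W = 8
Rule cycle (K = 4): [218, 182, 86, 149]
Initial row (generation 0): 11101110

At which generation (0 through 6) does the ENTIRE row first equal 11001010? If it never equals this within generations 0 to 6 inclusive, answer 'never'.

Gen 0: 11101110
Gen 1 (rule 218): 11101111
Gen 2 (rule 182): 01010110
Gen 3 (rule 86): 11010011
Gen 4 (rule 149): 00011000
Gen 5 (rule 218): 00111100
Gen 6 (rule 182): 01011010

Answer: never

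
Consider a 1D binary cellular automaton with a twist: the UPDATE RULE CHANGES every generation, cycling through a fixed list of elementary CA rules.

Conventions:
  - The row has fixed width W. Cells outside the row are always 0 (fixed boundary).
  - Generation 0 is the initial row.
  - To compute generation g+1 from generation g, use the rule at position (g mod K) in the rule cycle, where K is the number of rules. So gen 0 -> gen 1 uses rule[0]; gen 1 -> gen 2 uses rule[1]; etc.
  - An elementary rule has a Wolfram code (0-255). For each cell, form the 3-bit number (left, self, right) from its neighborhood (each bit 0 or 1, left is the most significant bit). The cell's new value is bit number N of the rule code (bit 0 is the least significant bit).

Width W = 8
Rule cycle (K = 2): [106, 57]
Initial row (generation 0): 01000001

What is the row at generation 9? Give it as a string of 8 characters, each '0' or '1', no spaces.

Gen 0: 01000001
Gen 1 (rule 106): 10000010
Gen 2 (rule 57): 01111001
Gen 3 (rule 106): 11001010
Gen 4 (rule 57): 10100101
Gen 5 (rule 106): 01001010
Gen 6 (rule 57): 00100101
Gen 7 (rule 106): 01001010
Gen 8 (rule 57): 00100101
Gen 9 (rule 106): 01001010

Answer: 01001010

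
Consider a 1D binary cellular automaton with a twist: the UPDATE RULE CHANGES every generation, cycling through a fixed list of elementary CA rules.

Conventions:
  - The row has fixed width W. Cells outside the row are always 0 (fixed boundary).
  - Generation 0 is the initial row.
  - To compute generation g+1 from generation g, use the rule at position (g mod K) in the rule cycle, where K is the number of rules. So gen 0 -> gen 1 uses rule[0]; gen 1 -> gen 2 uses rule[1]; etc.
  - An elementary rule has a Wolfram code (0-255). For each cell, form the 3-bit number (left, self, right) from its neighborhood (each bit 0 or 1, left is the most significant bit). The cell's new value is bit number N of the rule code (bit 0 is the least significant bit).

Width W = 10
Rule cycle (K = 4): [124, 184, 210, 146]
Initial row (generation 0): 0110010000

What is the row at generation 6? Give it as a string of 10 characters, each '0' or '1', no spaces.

Gen 0: 0110010000
Gen 1 (rule 124): 0111011000
Gen 2 (rule 184): 0110110100
Gen 3 (rule 210): 1010010010
Gen 4 (rule 146): 0001101101
Gen 5 (rule 124): 0001111111
Gen 6 (rule 184): 0001111110

Answer: 0001111110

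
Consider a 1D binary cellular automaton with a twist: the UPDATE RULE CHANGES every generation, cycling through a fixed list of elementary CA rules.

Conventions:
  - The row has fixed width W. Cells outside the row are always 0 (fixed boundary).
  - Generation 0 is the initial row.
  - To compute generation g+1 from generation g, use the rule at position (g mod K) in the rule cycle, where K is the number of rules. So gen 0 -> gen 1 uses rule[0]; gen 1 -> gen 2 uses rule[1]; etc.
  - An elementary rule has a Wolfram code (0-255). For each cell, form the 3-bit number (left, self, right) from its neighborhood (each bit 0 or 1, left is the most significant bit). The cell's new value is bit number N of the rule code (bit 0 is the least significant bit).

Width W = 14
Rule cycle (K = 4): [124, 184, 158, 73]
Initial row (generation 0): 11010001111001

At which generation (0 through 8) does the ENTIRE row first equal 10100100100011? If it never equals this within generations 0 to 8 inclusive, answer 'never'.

Answer: 4

Derivation:
Gen 0: 11010001111001
Gen 1 (rule 124): 11111001001101
Gen 2 (rule 184): 11110100101010
Gen 3 (rule 158): 11100111101011
Gen 4 (rule 73): 10100100100011
Gen 5 (rule 124): 11110110110011
Gen 6 (rule 184): 11101101101010
Gen 7 (rule 158): 11001001001011
Gen 8 (rule 73): 11000000000011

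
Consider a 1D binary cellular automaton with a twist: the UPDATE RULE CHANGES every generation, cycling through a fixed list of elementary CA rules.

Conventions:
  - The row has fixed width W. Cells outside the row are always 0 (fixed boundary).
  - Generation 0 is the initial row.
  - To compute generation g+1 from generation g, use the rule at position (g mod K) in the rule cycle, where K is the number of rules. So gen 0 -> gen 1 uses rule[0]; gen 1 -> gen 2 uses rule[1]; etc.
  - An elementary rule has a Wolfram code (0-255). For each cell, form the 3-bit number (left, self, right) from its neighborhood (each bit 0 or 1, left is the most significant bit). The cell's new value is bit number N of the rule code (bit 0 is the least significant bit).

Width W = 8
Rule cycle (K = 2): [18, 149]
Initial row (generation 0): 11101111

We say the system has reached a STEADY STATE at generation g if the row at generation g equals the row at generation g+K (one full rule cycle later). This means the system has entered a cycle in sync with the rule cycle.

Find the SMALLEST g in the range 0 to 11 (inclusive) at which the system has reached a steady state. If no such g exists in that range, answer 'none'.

Answer: 1

Derivation:
Gen 0: 11101111
Gen 1 (rule 18): 00000000
Gen 2 (rule 149): 11111111
Gen 3 (rule 18): 00000000
Gen 4 (rule 149): 11111111
Gen 5 (rule 18): 00000000
Gen 6 (rule 149): 11111111
Gen 7 (rule 18): 00000000
Gen 8 (rule 149): 11111111
Gen 9 (rule 18): 00000000
Gen 10 (rule 149): 11111111
Gen 11 (rule 18): 00000000
Gen 12 (rule 149): 11111111
Gen 13 (rule 18): 00000000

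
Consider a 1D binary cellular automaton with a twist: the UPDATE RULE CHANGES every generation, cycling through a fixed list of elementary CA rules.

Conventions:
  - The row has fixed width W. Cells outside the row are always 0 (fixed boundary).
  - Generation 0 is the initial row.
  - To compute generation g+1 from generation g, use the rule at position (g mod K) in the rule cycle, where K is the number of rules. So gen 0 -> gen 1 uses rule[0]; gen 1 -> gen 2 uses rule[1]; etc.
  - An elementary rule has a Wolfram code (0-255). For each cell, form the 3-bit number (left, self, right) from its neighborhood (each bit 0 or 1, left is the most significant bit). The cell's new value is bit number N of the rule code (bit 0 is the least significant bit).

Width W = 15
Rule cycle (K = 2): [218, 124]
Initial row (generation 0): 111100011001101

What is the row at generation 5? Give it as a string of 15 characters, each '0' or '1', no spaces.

Answer: 111110111110110

Derivation:
Gen 0: 111100011001101
Gen 1 (rule 218): 111110111111100
Gen 2 (rule 124): 100011100000110
Gen 3 (rule 218): 010111110001111
Gen 4 (rule 124): 011100011001001
Gen 5 (rule 218): 111110111110110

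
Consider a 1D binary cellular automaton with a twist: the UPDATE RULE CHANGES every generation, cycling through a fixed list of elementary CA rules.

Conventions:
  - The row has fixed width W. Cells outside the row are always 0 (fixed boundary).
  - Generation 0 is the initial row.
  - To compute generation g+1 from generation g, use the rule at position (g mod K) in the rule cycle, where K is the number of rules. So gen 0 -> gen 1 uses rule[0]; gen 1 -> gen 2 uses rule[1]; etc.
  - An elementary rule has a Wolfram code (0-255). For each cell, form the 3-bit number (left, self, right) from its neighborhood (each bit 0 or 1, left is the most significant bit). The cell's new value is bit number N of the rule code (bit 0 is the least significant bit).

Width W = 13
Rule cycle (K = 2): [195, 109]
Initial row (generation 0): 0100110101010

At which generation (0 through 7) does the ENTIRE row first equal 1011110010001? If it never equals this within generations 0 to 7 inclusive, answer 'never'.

Answer: 4

Derivation:
Gen 0: 0100110101010
Gen 1 (rule 195): 1001010000000
Gen 2 (rule 109): 1001110111111
Gen 3 (rule 195): 0010110011111
Gen 4 (rule 109): 1011110010001
Gen 5 (rule 195): 0001110100110
Gen 6 (rule 109): 1101011100110
Gen 7 (rule 195): 0100001101010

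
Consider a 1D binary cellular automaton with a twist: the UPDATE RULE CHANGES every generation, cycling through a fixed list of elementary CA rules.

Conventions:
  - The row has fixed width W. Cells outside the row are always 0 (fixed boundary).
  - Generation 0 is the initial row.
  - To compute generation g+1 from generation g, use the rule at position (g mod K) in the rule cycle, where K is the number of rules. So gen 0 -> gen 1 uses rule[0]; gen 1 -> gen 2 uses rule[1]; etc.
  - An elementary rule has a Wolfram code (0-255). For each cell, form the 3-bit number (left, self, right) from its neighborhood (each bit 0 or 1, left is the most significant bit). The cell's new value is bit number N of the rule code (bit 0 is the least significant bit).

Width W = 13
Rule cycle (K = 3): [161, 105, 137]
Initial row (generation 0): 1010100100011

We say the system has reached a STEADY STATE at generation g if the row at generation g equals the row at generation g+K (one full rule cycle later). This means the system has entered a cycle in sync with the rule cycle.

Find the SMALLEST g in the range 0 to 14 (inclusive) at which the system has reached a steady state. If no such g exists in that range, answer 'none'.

Gen 0: 1010100100011
Gen 1 (rule 161): 0101000001000
Gen 2 (rule 105): 0010011100011
Gen 3 (rule 137): 1000011001010
Gen 4 (rule 161): 0011000000100
Gen 5 (rule 105): 1011011110001
Gen 6 (rule 137): 0010011100100
Gen 7 (rule 161): 1000001000001
Gen 8 (rule 105): 0011100011100
Gen 9 (rule 137): 1011001011001
Gen 10 (rule 161): 0100000100000
Gen 11 (rule 105): 0001110001111
Gen 12 (rule 137): 1101100101110
Gen 13 (rule 161): 0010000010100
Gen 14 (rule 105): 1000111001001
Gen 15 (rule 137): 0010110000000
Gen 16 (rule 161): 1001000111111
Gen 17 (rule 105): 0000010100001

Answer: none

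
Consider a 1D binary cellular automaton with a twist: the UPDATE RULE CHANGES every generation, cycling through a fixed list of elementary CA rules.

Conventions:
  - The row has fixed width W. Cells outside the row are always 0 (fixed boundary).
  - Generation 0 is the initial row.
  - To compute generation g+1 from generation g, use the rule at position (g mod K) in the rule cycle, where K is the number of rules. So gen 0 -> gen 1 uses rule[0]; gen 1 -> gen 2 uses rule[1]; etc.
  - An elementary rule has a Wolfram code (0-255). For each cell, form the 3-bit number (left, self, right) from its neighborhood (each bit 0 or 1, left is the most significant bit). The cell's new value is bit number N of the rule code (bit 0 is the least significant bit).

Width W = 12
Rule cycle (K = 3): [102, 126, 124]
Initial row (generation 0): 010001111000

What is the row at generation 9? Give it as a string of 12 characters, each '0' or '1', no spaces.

Answer: 001011000101

Derivation:
Gen 0: 010001111000
Gen 1 (rule 102): 110010001000
Gen 2 (rule 126): 111111011100
Gen 3 (rule 124): 100001110110
Gen 4 (rule 102): 100010011010
Gen 5 (rule 126): 110111111111
Gen 6 (rule 124): 111100000001
Gen 7 (rule 102): 000100000011
Gen 8 (rule 126): 001110000111
Gen 9 (rule 124): 001011000101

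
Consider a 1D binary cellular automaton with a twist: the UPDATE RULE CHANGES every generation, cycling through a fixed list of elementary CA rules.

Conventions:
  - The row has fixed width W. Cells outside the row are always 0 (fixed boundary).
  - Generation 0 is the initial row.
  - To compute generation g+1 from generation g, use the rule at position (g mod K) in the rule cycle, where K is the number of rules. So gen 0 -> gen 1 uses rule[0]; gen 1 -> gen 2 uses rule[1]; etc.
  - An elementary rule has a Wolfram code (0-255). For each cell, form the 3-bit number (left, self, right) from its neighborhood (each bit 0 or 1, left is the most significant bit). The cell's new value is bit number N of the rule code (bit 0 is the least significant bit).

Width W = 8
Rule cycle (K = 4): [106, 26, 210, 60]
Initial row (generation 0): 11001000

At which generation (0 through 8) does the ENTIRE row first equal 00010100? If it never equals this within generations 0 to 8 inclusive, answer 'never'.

Gen 0: 11001000
Gen 1 (rule 106): 11010000
Gen 2 (rule 26): 10001000
Gen 3 (rule 210): 01010100
Gen 4 (rule 60): 01111110
Gen 5 (rule 106): 11000010
Gen 6 (rule 26): 10100101
Gen 7 (rule 210): 00011000
Gen 8 (rule 60): 00010100

Answer: 8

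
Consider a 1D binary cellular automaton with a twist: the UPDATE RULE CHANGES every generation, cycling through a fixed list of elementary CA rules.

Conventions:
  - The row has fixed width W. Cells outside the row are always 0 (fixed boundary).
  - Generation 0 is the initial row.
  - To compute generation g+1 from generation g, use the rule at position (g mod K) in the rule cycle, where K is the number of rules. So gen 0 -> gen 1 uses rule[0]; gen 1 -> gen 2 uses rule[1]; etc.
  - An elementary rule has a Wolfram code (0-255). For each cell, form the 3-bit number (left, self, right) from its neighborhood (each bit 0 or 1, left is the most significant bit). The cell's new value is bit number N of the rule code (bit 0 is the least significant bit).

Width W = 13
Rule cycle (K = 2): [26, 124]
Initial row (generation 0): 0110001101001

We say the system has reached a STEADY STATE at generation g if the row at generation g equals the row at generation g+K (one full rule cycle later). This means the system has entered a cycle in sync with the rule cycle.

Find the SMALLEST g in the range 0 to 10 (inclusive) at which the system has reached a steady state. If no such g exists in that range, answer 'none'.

Answer: none

Derivation:
Gen 0: 0110001101001
Gen 1 (rule 26): 1101011000110
Gen 2 (rule 124): 1111111100111
Gen 3 (rule 26): 1000000011100
Gen 4 (rule 124): 1100000010110
Gen 5 (rule 26): 1010000100101
Gen 6 (rule 124): 1111000110111
Gen 7 (rule 26): 1000101100100
Gen 8 (rule 124): 1100111110110
Gen 9 (rule 26): 1011100000101
Gen 10 (rule 124): 1110110000111
Gen 11 (rule 26): 1000101001100
Gen 12 (rule 124): 1100111101110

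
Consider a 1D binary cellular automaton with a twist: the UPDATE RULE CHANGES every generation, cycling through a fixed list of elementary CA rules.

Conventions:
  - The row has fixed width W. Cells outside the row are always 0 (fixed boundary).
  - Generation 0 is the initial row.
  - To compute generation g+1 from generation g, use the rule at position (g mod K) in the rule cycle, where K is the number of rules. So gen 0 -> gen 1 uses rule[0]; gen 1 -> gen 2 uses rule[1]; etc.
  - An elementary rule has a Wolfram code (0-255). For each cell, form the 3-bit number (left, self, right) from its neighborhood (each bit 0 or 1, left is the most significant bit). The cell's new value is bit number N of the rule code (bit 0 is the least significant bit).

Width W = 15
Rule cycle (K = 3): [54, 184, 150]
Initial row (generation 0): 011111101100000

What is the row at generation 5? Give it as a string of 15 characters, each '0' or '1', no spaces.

Answer: 000010010000001

Derivation:
Gen 0: 011111101100000
Gen 1 (rule 54): 100000010010000
Gen 2 (rule 184): 010000001001000
Gen 3 (rule 150): 111000011111100
Gen 4 (rule 54): 000100100000010
Gen 5 (rule 184): 000010010000001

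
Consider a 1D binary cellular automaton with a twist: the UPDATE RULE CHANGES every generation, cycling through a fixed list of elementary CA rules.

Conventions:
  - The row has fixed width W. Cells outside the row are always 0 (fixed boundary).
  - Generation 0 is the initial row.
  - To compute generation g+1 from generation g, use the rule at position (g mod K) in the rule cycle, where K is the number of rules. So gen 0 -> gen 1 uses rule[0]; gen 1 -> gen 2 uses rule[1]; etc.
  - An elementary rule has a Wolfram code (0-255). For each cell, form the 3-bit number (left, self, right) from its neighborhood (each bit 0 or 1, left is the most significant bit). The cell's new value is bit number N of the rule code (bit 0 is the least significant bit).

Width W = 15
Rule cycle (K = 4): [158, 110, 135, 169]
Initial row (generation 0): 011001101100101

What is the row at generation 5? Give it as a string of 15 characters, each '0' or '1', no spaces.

Gen 0: 011001101100101
Gen 1 (rule 158): 110111001011101
Gen 2 (rule 110): 111101011110111
Gen 3 (rule 135): 011001001100010
Gen 4 (rule 169): 010000001001000
Gen 5 (rule 158): 111000011111100

Answer: 111000011111100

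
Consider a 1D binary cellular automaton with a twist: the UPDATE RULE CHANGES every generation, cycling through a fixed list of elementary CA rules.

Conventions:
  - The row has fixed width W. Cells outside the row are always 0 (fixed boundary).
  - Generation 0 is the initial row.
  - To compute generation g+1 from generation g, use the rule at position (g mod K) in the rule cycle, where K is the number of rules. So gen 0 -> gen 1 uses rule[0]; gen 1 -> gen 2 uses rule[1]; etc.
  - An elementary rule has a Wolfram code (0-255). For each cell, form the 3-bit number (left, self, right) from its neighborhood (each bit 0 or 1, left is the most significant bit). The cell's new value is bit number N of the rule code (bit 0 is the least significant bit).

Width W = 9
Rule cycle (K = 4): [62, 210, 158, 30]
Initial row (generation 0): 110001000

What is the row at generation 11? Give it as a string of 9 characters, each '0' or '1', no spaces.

Answer: 111111101

Derivation:
Gen 0: 110001000
Gen 1 (rule 62): 101011100
Gen 2 (rule 210): 000001110
Gen 3 (rule 158): 000011101
Gen 4 (rule 30): 000110001
Gen 5 (rule 62): 001101011
Gen 6 (rule 210): 010100001
Gen 7 (rule 158): 110110011
Gen 8 (rule 30): 100101110
Gen 9 (rule 62): 111111001
Gen 10 (rule 210): 011111110
Gen 11 (rule 158): 111111101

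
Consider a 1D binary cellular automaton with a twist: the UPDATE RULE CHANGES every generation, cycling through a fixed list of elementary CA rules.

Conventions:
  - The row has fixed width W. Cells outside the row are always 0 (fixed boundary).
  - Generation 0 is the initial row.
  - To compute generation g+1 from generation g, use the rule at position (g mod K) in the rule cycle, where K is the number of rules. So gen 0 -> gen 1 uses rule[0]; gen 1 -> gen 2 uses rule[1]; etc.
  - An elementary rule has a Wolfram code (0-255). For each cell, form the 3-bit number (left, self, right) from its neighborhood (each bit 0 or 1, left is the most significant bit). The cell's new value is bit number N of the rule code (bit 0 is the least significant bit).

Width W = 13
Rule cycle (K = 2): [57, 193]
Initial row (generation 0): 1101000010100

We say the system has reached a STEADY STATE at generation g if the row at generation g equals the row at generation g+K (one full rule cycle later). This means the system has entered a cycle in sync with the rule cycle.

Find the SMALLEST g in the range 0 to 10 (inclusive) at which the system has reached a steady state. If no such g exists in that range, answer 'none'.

Gen 0: 1101000010100
Gen 1 (rule 57): 1010111001011
Gen 2 (rule 193): 0000011000001
Gen 3 (rule 57): 1111010111100
Gen 4 (rule 193): 0111000011101
Gen 5 (rule 57): 0100111010010
Gen 6 (rule 193): 0000011000000
Gen 7 (rule 57): 1111010111111
Gen 8 (rule 193): 0111000011111
Gen 9 (rule 57): 0100111010000
Gen 10 (rule 193): 0000011000111
Gen 11 (rule 57): 1111010110100
Gen 12 (rule 193): 0111000010001

Answer: none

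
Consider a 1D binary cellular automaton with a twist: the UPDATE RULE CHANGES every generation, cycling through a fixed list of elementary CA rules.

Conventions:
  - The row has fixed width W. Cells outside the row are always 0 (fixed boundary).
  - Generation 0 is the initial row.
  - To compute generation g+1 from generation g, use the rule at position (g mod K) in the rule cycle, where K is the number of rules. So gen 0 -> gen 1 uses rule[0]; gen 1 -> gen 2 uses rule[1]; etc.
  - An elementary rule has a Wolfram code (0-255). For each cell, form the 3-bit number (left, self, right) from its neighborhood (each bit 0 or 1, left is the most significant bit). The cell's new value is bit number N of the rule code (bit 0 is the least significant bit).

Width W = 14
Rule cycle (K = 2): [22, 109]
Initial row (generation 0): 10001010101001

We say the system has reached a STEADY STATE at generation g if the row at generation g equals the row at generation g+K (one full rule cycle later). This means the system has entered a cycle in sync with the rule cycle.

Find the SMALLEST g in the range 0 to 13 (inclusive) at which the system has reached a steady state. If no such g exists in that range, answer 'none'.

Answer: 7

Derivation:
Gen 0: 10001010101001
Gen 1 (rule 22): 11011010101111
Gen 2 (rule 109): 11111111111001
Gen 3 (rule 22): 00000000000111
Gen 4 (rule 109): 11111111110101
Gen 5 (rule 22): 00000000000101
Gen 6 (rule 109): 11111111110111
Gen 7 (rule 22): 00000000000000
Gen 8 (rule 109): 11111111111111
Gen 9 (rule 22): 00000000000000
Gen 10 (rule 109): 11111111111111
Gen 11 (rule 22): 00000000000000
Gen 12 (rule 109): 11111111111111
Gen 13 (rule 22): 00000000000000
Gen 14 (rule 109): 11111111111111
Gen 15 (rule 22): 00000000000000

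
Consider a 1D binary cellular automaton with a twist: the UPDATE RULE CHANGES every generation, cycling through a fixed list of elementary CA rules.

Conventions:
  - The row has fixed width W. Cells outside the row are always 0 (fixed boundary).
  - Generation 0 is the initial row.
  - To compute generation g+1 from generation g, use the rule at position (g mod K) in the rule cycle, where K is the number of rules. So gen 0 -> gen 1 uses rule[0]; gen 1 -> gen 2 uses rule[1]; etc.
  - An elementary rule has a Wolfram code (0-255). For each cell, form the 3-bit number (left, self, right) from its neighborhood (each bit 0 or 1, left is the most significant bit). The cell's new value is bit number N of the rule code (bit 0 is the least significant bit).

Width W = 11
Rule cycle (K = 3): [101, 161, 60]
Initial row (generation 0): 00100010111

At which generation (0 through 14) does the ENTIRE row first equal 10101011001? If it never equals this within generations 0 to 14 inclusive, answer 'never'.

Gen 0: 00100010111
Gen 1 (rule 101): 10101011001
Gen 2 (rule 161): 01010100000
Gen 3 (rule 60): 01111110000
Gen 4 (rule 101): 00000010111
Gen 5 (rule 161): 11111001010
Gen 6 (rule 60): 10000101111
Gen 7 (rule 101): 10110110001
Gen 8 (rule 161): 01001000100
Gen 9 (rule 60): 01101100110
Gen 10 (rule 101): 00110100010
Gen 11 (rule 161): 10001001000
Gen 12 (rule 60): 11001101100
Gen 13 (rule 101): 01000110101
Gen 14 (rule 161): 00010001010

Answer: 1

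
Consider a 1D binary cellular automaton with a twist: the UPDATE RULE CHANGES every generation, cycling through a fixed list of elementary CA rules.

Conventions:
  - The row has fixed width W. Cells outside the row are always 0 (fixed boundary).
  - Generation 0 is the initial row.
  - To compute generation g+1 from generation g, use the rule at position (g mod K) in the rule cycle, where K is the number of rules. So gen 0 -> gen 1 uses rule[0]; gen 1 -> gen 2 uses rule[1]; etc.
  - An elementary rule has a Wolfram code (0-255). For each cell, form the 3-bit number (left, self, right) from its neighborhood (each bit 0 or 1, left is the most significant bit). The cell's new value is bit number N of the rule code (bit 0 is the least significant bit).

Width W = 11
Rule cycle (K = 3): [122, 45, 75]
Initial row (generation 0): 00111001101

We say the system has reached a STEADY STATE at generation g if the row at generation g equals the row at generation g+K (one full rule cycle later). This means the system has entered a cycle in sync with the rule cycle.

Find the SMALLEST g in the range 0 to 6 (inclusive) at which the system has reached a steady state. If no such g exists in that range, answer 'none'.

Answer: none

Derivation:
Gen 0: 00111001101
Gen 1 (rule 122): 01101111110
Gen 2 (rule 45): 01011000000
Gen 3 (rule 75): 10011011111
Gen 4 (rule 122): 01111110001
Gen 5 (rule 45): 01000000101
Gen 6 (rule 75): 10011111000
Gen 7 (rule 122): 01110001100
Gen 8 (rule 45): 01000101001
Gen 9 (rule 75): 10011000010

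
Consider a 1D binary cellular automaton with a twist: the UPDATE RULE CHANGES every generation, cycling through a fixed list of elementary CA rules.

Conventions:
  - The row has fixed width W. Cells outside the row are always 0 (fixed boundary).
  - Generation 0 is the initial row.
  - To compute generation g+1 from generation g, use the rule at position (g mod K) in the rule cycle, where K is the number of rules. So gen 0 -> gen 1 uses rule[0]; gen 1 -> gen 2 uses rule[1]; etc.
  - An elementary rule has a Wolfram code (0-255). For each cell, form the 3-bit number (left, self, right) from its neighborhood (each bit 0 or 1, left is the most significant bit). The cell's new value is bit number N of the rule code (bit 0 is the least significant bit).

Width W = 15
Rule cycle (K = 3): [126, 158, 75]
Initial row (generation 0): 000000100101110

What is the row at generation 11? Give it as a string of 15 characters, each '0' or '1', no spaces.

Answer: 100111001100101

Derivation:
Gen 0: 000000100101110
Gen 1 (rule 126): 000001111111011
Gen 2 (rule 158): 000011111110010
Gen 3 (rule 75): 111110000010100
Gen 4 (rule 126): 100011000111110
Gen 5 (rule 158): 110110101111101
Gen 6 (rule 75): 110110001000100
Gen 7 (rule 126): 111111011101110
Gen 8 (rule 158): 111110011001101
Gen 9 (rule 75): 100010111011100
Gen 10 (rule 126): 110111101110110
Gen 11 (rule 158): 100111001100101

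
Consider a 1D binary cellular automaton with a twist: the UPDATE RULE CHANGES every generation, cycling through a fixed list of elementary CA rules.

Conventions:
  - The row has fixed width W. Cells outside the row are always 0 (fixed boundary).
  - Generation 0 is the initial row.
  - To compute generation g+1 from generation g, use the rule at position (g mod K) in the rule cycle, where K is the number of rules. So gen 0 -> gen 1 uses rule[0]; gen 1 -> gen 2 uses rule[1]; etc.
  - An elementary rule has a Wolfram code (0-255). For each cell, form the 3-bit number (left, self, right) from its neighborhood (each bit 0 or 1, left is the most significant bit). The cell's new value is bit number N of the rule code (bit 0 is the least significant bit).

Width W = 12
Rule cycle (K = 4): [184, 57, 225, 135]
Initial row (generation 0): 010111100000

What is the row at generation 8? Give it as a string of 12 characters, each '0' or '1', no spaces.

Answer: 110000001011

Derivation:
Gen 0: 010111100000
Gen 1 (rule 184): 001111010000
Gen 2 (rule 57): 101000101111
Gen 3 (rule 225): 010010010111
Gen 4 (rule 135): 110110110010
Gen 5 (rule 184): 101101101001
Gen 6 (rule 57): 011011010100
Gen 7 (rule 225): 001101101001
Gen 8 (rule 135): 110000001011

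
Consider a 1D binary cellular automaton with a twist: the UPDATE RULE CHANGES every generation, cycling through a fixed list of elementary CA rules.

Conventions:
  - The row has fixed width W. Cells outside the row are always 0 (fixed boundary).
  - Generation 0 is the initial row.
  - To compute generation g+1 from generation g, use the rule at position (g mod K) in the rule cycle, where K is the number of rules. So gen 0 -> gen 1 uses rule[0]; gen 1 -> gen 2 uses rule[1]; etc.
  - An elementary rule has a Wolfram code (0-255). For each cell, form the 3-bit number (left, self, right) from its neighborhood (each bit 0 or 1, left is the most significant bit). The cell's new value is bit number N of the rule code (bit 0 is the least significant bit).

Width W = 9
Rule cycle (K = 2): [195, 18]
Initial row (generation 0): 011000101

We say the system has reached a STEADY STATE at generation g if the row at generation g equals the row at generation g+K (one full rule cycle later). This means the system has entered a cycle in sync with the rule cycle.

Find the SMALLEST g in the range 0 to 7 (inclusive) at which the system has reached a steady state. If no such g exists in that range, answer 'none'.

Gen 0: 011000101
Gen 1 (rule 195): 101011000
Gen 2 (rule 18): 000000100
Gen 3 (rule 195): 111111001
Gen 4 (rule 18): 000000110
Gen 5 (rule 195): 111111010
Gen 6 (rule 18): 000000001
Gen 7 (rule 195): 111111110
Gen 8 (rule 18): 000000001
Gen 9 (rule 195): 111111110

Answer: 6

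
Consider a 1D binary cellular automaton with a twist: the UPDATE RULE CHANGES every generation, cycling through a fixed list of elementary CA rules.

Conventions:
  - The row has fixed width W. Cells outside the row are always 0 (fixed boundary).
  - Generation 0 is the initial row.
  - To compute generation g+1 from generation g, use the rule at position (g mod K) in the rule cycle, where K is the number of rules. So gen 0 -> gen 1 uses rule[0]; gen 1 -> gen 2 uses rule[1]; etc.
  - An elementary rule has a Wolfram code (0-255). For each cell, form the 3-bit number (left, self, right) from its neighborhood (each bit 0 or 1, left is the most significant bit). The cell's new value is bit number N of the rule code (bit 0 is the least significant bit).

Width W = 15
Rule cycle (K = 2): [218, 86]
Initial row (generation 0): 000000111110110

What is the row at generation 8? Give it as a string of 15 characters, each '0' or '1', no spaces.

Answer: 101001000011000

Derivation:
Gen 0: 000000111110110
Gen 1 (rule 218): 000001111110111
Gen 2 (rule 86): 000010000010001
Gen 3 (rule 218): 000101000101010
Gen 4 (rule 86): 001101101101011
Gen 5 (rule 218): 011101101100011
Gen 6 (rule 86): 100100100110101
Gen 7 (rule 218): 011011011110000
Gen 8 (rule 86): 101001000011000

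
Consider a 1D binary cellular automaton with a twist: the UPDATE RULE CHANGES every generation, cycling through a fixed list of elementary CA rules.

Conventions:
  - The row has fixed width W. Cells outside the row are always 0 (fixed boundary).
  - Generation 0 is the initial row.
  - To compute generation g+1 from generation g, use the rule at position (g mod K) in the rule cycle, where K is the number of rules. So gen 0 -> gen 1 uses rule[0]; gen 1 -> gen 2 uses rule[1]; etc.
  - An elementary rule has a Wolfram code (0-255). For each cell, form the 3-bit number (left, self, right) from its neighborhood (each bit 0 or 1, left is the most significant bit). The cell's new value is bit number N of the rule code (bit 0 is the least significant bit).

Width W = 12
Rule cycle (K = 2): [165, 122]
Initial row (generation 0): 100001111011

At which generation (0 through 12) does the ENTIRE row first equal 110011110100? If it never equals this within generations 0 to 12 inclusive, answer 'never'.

Gen 0: 100001111011
Gen 1 (rule 165): 101100110100
Gen 2 (rule 122): 011111111010
Gen 3 (rule 165): 001111110110
Gen 4 (rule 122): 011000011111
Gen 5 (rule 165): 000011001110
Gen 6 (rule 122): 000111111011
Gen 7 (rule 165): 110011110100
Gen 8 (rule 122): 111110011010
Gen 9 (rule 165): 011100000110
Gen 10 (rule 122): 110110001111
Gen 11 (rule 165): 001000100110
Gen 12 (rule 122): 010101011111

Answer: 7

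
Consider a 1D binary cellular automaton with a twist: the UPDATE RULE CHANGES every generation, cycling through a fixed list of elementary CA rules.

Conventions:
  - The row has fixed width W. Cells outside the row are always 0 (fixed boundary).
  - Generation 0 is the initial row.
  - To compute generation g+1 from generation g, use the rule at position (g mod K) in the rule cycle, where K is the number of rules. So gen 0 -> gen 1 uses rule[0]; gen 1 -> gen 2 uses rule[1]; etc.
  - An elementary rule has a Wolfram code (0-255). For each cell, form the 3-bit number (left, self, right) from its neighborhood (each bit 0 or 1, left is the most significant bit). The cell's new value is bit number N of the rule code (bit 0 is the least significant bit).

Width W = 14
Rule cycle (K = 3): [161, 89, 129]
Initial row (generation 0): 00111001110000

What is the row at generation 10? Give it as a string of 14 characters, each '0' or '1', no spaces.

Answer: 11000100011100

Derivation:
Gen 0: 00111001110000
Gen 1 (rule 161): 10010000100111
Gen 2 (rule 89): 01001110010101
Gen 3 (rule 129): 00000100000000
Gen 4 (rule 161): 11110001111111
Gen 5 (rule 89): 10011101000001
Gen 6 (rule 129): 00001000011100
Gen 7 (rule 161): 11100011001001
Gen 8 (rule 89): 10111011100100
Gen 9 (rule 129): 00010001000001
Gen 10 (rule 161): 11000100011100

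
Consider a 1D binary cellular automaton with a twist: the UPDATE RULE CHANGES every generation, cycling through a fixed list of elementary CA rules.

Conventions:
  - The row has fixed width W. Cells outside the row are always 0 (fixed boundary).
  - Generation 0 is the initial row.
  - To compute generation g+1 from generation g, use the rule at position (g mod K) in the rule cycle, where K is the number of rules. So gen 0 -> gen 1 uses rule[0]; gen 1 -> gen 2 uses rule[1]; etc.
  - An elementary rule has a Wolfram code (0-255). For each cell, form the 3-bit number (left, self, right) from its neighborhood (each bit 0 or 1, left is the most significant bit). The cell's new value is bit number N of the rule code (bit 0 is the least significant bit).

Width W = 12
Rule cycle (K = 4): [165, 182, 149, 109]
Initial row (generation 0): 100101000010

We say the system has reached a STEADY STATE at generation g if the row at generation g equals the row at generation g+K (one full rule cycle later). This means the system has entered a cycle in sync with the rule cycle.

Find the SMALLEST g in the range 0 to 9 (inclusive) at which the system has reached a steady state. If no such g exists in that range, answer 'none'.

Answer: 4

Derivation:
Gen 0: 100101000010
Gen 1 (rule 165): 100111011010
Gen 2 (rule 182): 111010100111
Gen 3 (rule 149): 010010110010
Gen 4 (rule 109): 010011110010
Gen 5 (rule 165): 010001100010
Gen 6 (rule 182): 111010010111
Gen 7 (rule 149): 010011010010
Gen 8 (rule 109): 010011110010
Gen 9 (rule 165): 010001100010
Gen 10 (rule 182): 111010010111
Gen 11 (rule 149): 010011010010
Gen 12 (rule 109): 010011110010
Gen 13 (rule 165): 010001100010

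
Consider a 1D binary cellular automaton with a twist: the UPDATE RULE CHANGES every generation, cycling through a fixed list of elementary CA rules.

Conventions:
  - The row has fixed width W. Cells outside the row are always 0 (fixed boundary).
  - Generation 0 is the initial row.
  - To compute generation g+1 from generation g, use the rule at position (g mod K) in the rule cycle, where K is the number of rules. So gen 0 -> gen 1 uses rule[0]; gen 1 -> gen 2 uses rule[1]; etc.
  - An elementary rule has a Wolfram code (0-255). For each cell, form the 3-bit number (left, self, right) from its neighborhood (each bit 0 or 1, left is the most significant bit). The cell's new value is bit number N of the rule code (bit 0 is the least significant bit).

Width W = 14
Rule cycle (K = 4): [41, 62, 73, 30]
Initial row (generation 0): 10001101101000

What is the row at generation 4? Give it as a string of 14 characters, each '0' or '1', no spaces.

Gen 0: 10001101101000
Gen 1 (rule 41): 00101011010011
Gen 2 (rule 62): 01111110111110
Gen 3 (rule 73): 01000010100010
Gen 4 (rule 30): 11100110110111

Answer: 11100110110111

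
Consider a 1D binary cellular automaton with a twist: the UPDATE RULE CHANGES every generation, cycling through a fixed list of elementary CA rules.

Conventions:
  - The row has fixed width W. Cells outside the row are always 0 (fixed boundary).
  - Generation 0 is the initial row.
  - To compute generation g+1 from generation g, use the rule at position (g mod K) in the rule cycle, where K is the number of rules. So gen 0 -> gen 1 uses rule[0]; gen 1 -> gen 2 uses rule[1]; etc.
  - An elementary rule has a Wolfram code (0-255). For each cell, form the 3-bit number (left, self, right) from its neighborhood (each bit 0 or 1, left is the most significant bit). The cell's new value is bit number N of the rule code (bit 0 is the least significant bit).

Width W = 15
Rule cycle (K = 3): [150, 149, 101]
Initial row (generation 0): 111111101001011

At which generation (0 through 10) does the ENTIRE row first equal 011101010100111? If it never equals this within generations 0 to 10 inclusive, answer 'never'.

Answer: 10

Derivation:
Gen 0: 111111101001011
Gen 1 (rule 150): 011111001111000
Gen 2 (rule 149): 001110100110111
Gen 3 (rule 101): 100011100011001
Gen 4 (rule 150): 110101010100111
Gen 5 (rule 149): 000101010110010
Gen 6 (rule 101): 110111111010010
Gen 7 (rule 150): 000011110011111
Gen 8 (rule 149): 111001101001110
Gen 9 (rule 101): 001000111000010
Gen 10 (rule 150): 011101010100111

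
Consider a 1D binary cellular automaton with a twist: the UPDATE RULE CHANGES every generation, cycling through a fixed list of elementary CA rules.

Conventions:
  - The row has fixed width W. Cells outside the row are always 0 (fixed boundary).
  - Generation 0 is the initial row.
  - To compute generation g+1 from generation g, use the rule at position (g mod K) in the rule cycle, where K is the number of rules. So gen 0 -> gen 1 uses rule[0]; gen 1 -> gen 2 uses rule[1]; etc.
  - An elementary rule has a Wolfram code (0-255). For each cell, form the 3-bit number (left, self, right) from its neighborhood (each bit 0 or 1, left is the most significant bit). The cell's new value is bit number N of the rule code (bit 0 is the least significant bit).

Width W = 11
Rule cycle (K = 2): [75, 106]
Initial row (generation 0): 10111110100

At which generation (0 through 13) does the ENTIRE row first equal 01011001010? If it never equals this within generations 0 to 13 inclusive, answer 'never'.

Answer: never

Derivation:
Gen 0: 10111110100
Gen 1 (rule 75): 00100010001
Gen 2 (rule 106): 01000100010
Gen 3 (rule 75): 10011001100
Gen 4 (rule 106): 00111011100
Gen 5 (rule 75): 11101010101
Gen 6 (rule 106): 10110101010
Gen 7 (rule 75): 00110000000
Gen 8 (rule 106): 01110000000
Gen 9 (rule 75): 11010111111
Gen 10 (rule 106): 11101100001
Gen 11 (rule 75): 10101101110
Gen 12 (rule 106): 01011111010
Gen 13 (rule 75): 10010001000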